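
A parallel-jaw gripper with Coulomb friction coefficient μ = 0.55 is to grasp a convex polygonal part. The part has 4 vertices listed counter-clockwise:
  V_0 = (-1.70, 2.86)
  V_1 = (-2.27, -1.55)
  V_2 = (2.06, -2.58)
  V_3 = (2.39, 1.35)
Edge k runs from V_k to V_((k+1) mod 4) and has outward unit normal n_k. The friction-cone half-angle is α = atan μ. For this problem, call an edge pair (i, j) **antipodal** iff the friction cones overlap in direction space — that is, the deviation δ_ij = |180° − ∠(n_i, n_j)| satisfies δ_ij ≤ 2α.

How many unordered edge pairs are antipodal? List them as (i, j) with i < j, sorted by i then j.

α = atan 0.55 = 28.81°;  2α = 57.62°
n_0 = (-0.9918, +0.1282)
n_1 = (-0.2314, -0.9729)
n_2 = (+0.9965, -0.0837)
n_3 = (+0.3463, +0.9381)
  (0,1): δ = 96.02°  ·
  (0,2): δ = 2.56°  ✓
  (0,3): δ = 77.10°  ·
  (1,2): δ = 81.42°  ·
  (1,3): δ = 6.88°  ✓
  (2,3): δ = 105.46°  ·
antipodal pairs: 2

count = 2; pairs: (0,2), (1,3)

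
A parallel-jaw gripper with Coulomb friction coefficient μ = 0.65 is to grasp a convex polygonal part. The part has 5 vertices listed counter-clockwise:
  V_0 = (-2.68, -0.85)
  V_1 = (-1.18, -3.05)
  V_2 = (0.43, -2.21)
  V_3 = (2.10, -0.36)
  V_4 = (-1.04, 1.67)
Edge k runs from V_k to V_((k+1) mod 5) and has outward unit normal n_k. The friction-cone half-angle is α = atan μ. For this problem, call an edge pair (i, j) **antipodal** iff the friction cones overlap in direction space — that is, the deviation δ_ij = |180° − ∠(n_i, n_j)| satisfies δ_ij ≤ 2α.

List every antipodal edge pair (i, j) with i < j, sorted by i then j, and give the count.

count = 4; pairs: (0,3), (1,3), (1,4), (2,4)

α = atan 0.65 = 33.02°;  2α = 66.05°
n_0 = (-0.8262, -0.5633)
n_1 = (+0.4626, -0.8866)
n_2 = (+0.7423, -0.6701)
n_3 = (+0.5429, +0.8398)
n_4 = (-0.8381, +0.5455)
  (0,1): δ = 96.73°  ·
  (0,2): δ = 76.36°  ·
  (0,3): δ = 22.83°  ✓
  (0,4): δ = 112.66°  ·
  (1,2): δ = 159.63°  ·
  (1,3): δ = 60.44°  ✓
  (1,4): δ = 29.39°  ✓
  (2,3): δ = 80.81°  ·
  (2,4): δ = 9.02°  ✓
  (3,4): δ = 90.17°  ·
antipodal pairs: 4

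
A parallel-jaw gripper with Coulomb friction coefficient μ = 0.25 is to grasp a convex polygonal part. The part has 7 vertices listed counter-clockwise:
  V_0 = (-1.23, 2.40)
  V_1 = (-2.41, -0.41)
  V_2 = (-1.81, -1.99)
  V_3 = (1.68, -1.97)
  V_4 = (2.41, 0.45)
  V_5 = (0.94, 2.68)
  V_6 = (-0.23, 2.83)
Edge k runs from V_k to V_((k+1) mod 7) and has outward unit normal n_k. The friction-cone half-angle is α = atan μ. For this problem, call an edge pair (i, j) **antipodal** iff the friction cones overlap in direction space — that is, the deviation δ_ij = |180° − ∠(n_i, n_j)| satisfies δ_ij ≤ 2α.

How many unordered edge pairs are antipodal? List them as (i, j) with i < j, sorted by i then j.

count = 4; pairs: (0,3), (1,4), (2,5), (2,6)

α = atan 0.25 = 14.04°;  2α = 28.07°
n_0 = (-0.9220, +0.3872)
n_1 = (-0.9349, -0.3550)
n_2 = (+0.0057, -1.0000)
n_3 = (+0.9574, -0.2888)
n_4 = (+0.8349, +0.5504)
n_5 = (+0.1272, +0.9919)
n_6 = (-0.3950, +0.9187)
  (0,1): δ = 136.43°  ·
  (0,2): δ = 66.89°  ·
  (0,3): δ = 5.99°  ✓
  (0,4): δ = 56.17°  ·
  (0,5): δ = 105.47°  ·
  (0,6): δ = 136.05°  ·
  (1,2): δ = 110.47°  ·
  (1,3): δ = 37.58°  ·
  (1,4): δ = 12.60°  ✓
  (1,5): δ = 61.90°  ·
  (1,6): δ = 92.47°  ·
  (2,3): δ = 107.11°  ·
  (2,4): δ = 56.94°  ·
  (2,5): δ = 7.63°  ✓
  (2,6): δ = 22.94°  ✓
  (3,4): δ = 129.82°  ·
  (3,5): δ = 80.52°  ·
  (3,6): δ = 49.95°  ·
  (4,5): δ = 130.70°  ·
  (4,6): δ = 100.12°  ·
  (5,6): δ = 149.43°  ·
antipodal pairs: 4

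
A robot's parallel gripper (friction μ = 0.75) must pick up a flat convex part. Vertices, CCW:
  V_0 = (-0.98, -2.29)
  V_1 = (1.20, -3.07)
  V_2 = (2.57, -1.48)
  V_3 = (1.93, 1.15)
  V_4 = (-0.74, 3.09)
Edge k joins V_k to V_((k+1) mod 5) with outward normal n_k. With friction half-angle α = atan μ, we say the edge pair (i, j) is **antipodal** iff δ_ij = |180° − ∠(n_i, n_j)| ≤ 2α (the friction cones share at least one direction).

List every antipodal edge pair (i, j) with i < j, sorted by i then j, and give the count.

α = atan 0.75 = 36.87°;  2α = 73.74°
n_0 = (-0.3369, -0.9415)
n_1 = (+0.7576, -0.6528)
n_2 = (+0.9716, +0.2364)
n_3 = (+0.5878, +0.8090)
n_4 = (-0.9990, +0.0446)
  (0,1): δ = 111.06°  ·
  (0,2): δ = 56.64°  ✓
  (0,3): δ = 16.31°  ✓
  (0,4): δ = 107.13°  ·
  (1,2): δ = 125.57°  ·
  (1,3): δ = 85.25°  ·
  (1,4): δ = 38.20°  ✓
  (2,3): δ = 139.68°  ·
  (2,4): δ = 16.23°  ✓
  (3,4): δ = 56.55°  ✓
antipodal pairs: 5

count = 5; pairs: (0,2), (0,3), (1,4), (2,4), (3,4)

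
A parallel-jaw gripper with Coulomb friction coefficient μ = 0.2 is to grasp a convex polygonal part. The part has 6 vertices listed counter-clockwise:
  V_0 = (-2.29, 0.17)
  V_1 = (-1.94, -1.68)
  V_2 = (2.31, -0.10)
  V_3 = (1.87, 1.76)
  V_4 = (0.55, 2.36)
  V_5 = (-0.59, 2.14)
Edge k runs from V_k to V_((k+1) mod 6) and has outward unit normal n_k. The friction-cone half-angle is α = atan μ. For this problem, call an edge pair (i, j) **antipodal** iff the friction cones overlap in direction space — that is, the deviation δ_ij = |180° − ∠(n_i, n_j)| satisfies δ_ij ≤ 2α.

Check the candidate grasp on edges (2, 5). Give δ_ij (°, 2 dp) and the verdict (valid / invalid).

α = atan 0.2 = 11.31°;  2α = 22.62°
edge 2: e_2 = (-0.44, +1.86);  n_2 = (+0.9731, +0.2302)
edge 5: e_5 = (-1.70, -1.97);  n_5 = (-0.7571, +0.6533)
∠(n_2, n_5) = 125.90°
δ = |180° − 125.90°| = 54.10°
54.10° > 2α = 22.62°  →  invalid

δ = 54.10°, invalid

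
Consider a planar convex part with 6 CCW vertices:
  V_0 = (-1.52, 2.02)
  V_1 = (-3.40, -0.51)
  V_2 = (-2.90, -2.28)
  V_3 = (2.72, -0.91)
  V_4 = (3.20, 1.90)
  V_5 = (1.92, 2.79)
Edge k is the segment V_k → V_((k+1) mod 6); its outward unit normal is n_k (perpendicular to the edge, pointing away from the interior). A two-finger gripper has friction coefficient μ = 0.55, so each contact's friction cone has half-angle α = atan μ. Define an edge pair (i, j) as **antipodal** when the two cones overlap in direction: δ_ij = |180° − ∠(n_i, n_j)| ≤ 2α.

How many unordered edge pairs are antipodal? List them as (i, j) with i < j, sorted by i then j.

count = 6; pairs: (0,2), (0,3), (1,3), (1,4), (2,4), (2,5)

α = atan 0.55 = 28.81°;  2α = 57.62°
n_0 = (-0.8027, +0.5964)
n_1 = (-0.9623, -0.2718)
n_2 = (+0.2368, -0.9715)
n_3 = (+0.9857, -0.1684)
n_4 = (+0.5709, +0.8210)
n_5 = (-0.2184, +0.9759)
  (0,1): δ = 127.61°  ·
  (0,2): δ = 39.68°  ✓
  (0,3): δ = 26.92°  ✓
  (0,4): δ = 91.80°  ·
  (0,5): δ = 139.23°  ·
  (1,2): δ = 92.07°  ·
  (1,3): δ = 25.47°  ✓
  (1,4): δ = 39.41°  ✓
  (1,5): δ = 86.84°  ·
  (2,3): δ = 113.39°  ·
  (2,4): δ = 48.51°  ✓
  (2,5): δ = 1.08°  ✓
  (3,4): δ = 115.12°  ·
  (3,5): δ = 67.69°  ·
  (4,5): δ = 132.57°  ·
antipodal pairs: 6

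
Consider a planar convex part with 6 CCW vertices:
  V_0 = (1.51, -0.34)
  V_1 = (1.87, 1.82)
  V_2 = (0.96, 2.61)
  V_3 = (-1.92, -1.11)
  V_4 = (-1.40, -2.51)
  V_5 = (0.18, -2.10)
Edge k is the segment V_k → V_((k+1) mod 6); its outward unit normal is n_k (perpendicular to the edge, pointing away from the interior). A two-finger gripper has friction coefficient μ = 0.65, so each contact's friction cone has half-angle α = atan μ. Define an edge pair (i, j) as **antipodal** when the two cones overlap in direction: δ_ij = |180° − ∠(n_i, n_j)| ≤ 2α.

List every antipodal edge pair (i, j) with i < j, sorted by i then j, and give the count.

α = atan 0.65 = 33.02°;  2α = 66.05°
n_0 = (+0.9864, -0.1644)
n_1 = (+0.6556, +0.7551)
n_2 = (-0.7907, +0.6122)
n_3 = (-0.9374, -0.3482)
n_4 = (+0.2512, -0.9679)
n_5 = (+0.7978, -0.6029)
  (0,1): δ = 121.50°  ·
  (0,2): δ = 28.28°  ✓
  (0,3): δ = 29.84°  ✓
  (0,4): δ = 114.01°  ·
  (0,5): δ = 152.38°  ·
  (1,2): δ = 86.78°  ·
  (1,3): δ = 28.66°  ✓
  (1,4): δ = 55.51°  ✓
  (1,5): δ = 93.88°  ·
  (2,3): δ = 121.88°  ·
  (2,4): δ = 37.71°  ✓
  (2,5): δ = 0.67°  ✓
  (3,4): δ = 95.83°  ·
  (3,5): δ = 57.45°  ✓
  (4,5): δ = 141.62°  ·
antipodal pairs: 7

count = 7; pairs: (0,2), (0,3), (1,3), (1,4), (2,4), (2,5), (3,5)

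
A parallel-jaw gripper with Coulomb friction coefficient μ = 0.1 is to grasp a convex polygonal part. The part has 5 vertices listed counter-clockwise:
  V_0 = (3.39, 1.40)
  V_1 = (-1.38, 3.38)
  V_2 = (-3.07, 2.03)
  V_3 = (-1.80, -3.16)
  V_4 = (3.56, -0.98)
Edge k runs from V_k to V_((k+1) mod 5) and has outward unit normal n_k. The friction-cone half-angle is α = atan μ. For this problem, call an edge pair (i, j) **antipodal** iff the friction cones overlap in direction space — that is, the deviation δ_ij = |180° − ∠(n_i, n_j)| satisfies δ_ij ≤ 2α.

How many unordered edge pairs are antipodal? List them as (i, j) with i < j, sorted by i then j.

count = 1; pairs: (2,4)

α = atan 0.1 = 5.71°;  2α = 11.42°
n_0 = (+0.3834, +0.9236)
n_1 = (-0.6241, +0.7813)
n_2 = (-0.9713, -0.2377)
n_3 = (+0.3767, -0.9263)
n_4 = (+0.9975, +0.0712)
  (0,1): δ = 118.84°  ·
  (0,2): δ = 53.71°  ·
  (0,3): δ = 44.68°  ·
  (0,4): δ = 116.63°  ·
  (1,2): δ = 114.87°  ·
  (1,3): δ = 16.49°  ·
  (1,4): δ = 55.47°  ·
  (2,3): δ = 81.62°  ·
  (2,4): δ = 9.66°  ✓
  (3,4): δ = 108.05°  ·
antipodal pairs: 1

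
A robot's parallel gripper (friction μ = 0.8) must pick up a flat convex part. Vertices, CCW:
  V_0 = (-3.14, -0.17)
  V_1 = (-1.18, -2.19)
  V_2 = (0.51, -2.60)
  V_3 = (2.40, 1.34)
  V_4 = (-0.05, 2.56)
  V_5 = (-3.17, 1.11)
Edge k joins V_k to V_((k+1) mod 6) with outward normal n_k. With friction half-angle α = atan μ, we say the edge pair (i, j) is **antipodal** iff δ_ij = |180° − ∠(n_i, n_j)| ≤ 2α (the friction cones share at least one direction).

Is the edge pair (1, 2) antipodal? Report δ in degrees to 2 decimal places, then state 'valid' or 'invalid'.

δ = 101.99°, invalid

α = atan 0.8 = 38.66°;  2α = 77.32°
edge 1: e_1 = (+1.69, -0.41);  n_1 = (-0.2358, -0.9718)
edge 2: e_2 = (+1.89, +3.94);  n_2 = (+0.9016, -0.4325)
∠(n_1, n_2) = 78.01°
δ = |180° − 78.01°| = 101.99°
101.99° > 2α = 77.32°  →  invalid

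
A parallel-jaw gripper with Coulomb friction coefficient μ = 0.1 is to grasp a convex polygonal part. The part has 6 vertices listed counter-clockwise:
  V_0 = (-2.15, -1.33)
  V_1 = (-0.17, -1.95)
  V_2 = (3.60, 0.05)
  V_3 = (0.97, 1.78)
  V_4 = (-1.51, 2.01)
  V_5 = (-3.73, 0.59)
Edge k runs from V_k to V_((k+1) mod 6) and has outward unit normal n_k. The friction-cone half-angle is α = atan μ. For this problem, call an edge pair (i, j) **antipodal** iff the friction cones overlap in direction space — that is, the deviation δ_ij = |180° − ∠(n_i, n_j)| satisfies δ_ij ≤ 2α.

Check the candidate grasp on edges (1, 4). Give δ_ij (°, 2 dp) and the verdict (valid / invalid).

α = atan 0.1 = 5.71°;  2α = 11.42°
edge 1: e_1 = (+3.77, +2.00);  n_1 = (+0.4686, -0.8834)
edge 4: e_4 = (-2.22, -1.42);  n_4 = (-0.5388, +0.8424)
∠(n_1, n_4) = 175.34°
δ = |180° − 175.34°| = 4.66°
4.66° ≤ 2α = 11.42°  →  valid

δ = 4.66°, valid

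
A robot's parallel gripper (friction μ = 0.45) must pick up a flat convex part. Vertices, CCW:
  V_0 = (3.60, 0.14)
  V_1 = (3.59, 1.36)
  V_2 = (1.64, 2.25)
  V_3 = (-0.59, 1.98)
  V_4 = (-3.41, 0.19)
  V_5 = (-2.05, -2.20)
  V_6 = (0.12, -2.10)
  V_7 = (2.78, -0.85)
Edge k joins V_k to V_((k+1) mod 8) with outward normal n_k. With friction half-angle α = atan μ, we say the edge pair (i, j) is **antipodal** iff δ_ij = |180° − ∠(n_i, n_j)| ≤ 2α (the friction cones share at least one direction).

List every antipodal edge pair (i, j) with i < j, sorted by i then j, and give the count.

count = 9; pairs: (0,4), (1,4), (1,5), (2,5), (2,6), (2,7), (3,5), (3,6), (3,7)

α = atan 0.45 = 24.23°;  2α = 48.46°
n_0 = (+1.0000, +0.0082)
n_1 = (+0.4152, +0.9097)
n_2 = (-0.1202, +0.9927)
n_3 = (-0.5359, +0.8443)
n_4 = (-0.8691, -0.4946)
n_5 = (+0.0460, -0.9989)
n_6 = (+0.4253, -0.9050)
n_7 = (+0.7701, -0.6379)
  (0,1): δ = 115.00°  ·
  (0,2): δ = 83.57°  ·
  (0,3): δ = 58.06°  ·
  (0,4): δ = 29.17°  ✓
  (0,5): δ = 92.17°  ·
  (0,6): δ = 114.70°  ·
  (0,7): δ = 139.90°  ·
  (1,2): δ = 148.56°  ·
  (1,3): δ = 123.06°  ·
  (1,4): δ = 35.83°  ✓
  (1,5): δ = 27.17°  ✓
  (1,6): δ = 49.70°  ·
  (1,7): δ = 74.90°  ·
  (2,3): δ = 154.50°  ·
  (2,4): δ = 67.26°  ·
  (2,5): δ = 4.27°  ✓
  (2,6): δ = 18.27°  ✓
  (2,7): δ = 43.46°  ✓
  (3,4): δ = 92.76°  ·
  (3,5): δ = 29.77°  ✓
  (3,6): δ = 7.24°  ✓
  (3,7): δ = 17.96°  ✓
  (4,5): δ = 117.00°  ·
  (4,6): δ = 94.47°  ·
  (4,7): δ = 69.28°  ·
  (5,6): δ = 157.47°  ·
  (5,7): δ = 132.27°  ·
  (6,7): δ = 154.80°  ·
antipodal pairs: 9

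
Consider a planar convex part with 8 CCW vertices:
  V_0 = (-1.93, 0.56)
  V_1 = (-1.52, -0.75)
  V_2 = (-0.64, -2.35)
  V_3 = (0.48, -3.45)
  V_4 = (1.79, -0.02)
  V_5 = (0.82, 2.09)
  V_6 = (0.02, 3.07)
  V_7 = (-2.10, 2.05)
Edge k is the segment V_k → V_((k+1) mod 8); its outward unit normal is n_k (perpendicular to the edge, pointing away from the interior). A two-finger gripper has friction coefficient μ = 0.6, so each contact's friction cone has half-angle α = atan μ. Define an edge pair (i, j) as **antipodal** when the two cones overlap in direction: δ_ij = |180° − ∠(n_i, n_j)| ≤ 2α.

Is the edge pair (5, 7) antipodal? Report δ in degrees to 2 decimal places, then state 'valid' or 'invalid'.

α = atan 0.6 = 30.96°;  2α = 61.93°
edge 5: e_5 = (-0.80, +0.98);  n_5 = (+0.7747, +0.6324)
edge 7: e_7 = (+0.17, -1.49);  n_7 = (-0.9936, -0.1134)
∠(n_5, n_7) = 147.28°
δ = |180° − 147.28°| = 32.72°
32.72° ≤ 2α = 61.93°  →  valid

δ = 32.72°, valid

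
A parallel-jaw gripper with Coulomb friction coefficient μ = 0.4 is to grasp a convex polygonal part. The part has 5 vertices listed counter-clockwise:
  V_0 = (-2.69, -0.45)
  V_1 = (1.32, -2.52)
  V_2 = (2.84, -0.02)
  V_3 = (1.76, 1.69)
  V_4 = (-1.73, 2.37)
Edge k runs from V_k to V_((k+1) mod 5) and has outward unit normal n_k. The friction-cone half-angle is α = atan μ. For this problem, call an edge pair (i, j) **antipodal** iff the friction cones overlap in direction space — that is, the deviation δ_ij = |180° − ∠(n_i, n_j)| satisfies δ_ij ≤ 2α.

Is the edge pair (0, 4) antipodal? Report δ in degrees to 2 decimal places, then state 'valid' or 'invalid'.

δ = 98.50°, invalid

α = atan 0.4 = 21.80°;  2α = 43.60°
edge 0: e_0 = (+4.01, -2.07);  n_0 = (-0.4587, -0.8886)
edge 4: e_4 = (-0.96, -2.82);  n_4 = (-0.9466, +0.3223)
∠(n_0, n_4) = 81.50°
δ = |180° − 81.50°| = 98.50°
98.50° > 2α = 43.60°  →  invalid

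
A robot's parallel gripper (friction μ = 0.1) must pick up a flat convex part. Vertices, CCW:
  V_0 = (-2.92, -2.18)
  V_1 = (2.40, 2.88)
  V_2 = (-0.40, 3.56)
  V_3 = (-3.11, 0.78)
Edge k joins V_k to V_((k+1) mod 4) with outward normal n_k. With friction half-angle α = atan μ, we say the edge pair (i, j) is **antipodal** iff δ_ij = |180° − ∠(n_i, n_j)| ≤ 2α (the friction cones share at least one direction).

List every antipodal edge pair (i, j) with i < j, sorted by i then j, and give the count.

α = atan 0.1 = 5.71°;  2α = 11.42°
n_0 = (+0.6892, -0.7246)
n_1 = (+0.2360, +0.9718)
n_2 = (-0.7161, +0.6980)
n_3 = (-0.9979, -0.0641)
  (0,1): δ = 57.22°  ·
  (0,2): δ = 2.17°  ✓
  (0,3): δ = 50.11°  ·
  (1,2): δ = 120.62°  ·
  (1,3): δ = 72.68°  ·
  (2,3): δ = 132.06°  ·
antipodal pairs: 1

count = 1; pairs: (0,2)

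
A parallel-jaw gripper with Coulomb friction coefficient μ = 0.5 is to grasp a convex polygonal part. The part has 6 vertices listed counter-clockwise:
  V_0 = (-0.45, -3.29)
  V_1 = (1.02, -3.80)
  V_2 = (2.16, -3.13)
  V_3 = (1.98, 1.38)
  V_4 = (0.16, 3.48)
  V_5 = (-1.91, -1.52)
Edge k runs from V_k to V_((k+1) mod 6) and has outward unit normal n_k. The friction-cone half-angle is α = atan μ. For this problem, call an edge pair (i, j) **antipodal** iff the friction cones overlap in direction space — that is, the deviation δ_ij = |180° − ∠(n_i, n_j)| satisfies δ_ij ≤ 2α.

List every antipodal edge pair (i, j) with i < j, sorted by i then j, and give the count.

count = 5; pairs: (0,3), (1,4), (2,4), (2,5), (3,5)

α = atan 0.5 = 26.57°;  2α = 53.13°
n_0 = (-0.3278, -0.9448)
n_1 = (+0.5067, -0.8621)
n_2 = (+0.9992, +0.0399)
n_3 = (+0.7557, +0.6549)
n_4 = (-0.9239, +0.3825)
n_5 = (-0.7714, -0.6363)
  (0,1): δ = 130.42°  ·
  (0,2): δ = 68.58°  ·
  (0,3): δ = 29.95°  ✓
  (0,4): δ = 86.64°  ·
  (0,5): δ = 148.65°  ·
  (1,2): δ = 118.16°  ·
  (1,3): δ = 79.53°  ·
  (1,4): δ = 37.07°  ✓
  (1,5): δ = 99.07°  ·
  (2,3): δ = 141.37°  ·
  (2,4): δ = 24.78°  ✓
  (2,5): δ = 37.23°  ✓
  (3,4): δ = 63.40°  ·
  (3,5): δ = 1.40°  ✓
  (4,5): δ = 117.99°  ·
antipodal pairs: 5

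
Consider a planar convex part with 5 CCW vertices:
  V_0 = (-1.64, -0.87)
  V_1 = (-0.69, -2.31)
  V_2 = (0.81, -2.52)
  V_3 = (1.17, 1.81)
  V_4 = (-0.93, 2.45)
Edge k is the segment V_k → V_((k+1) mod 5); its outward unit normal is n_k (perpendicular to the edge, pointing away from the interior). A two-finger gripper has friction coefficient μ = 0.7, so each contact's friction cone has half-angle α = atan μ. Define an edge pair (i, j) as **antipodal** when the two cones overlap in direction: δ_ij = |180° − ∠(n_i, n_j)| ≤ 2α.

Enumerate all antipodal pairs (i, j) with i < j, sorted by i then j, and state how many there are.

α = atan 0.7 = 34.99°;  2α = 69.98°
n_0 = (-0.8347, -0.5507)
n_1 = (-0.1386, -0.9903)
n_2 = (+0.9966, -0.0829)
n_3 = (+0.2915, +0.9566)
n_4 = (-0.9779, +0.2091)
  (0,1): δ = 131.38°  ·
  (0,2): δ = 38.17°  ✓
  (0,3): δ = 39.64°  ✓
  (0,4): δ = 134.52°  ·
  (1,2): δ = 86.78°  ·
  (1,3): δ = 8.98°  ✓
  (1,4): δ = 85.90°  ·
  (2,3): δ = 102.20°  ·
  (2,4): δ = 7.32°  ✓
  (3,4): δ = 85.12°  ·
antipodal pairs: 4

count = 4; pairs: (0,2), (0,3), (1,3), (2,4)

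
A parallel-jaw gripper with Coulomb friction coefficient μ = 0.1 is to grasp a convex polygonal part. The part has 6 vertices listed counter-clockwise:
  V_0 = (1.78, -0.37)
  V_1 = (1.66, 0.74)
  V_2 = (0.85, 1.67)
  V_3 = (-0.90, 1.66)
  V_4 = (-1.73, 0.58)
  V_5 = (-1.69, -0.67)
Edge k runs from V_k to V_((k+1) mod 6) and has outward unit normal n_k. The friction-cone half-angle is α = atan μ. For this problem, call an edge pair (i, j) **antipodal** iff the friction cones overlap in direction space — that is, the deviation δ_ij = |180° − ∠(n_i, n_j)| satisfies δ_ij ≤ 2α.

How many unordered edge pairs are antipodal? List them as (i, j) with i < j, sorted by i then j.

α = atan 0.1 = 5.71°;  2α = 11.42°
n_0 = (+0.9942, +0.1075)
n_1 = (+0.7541, +0.6568)
n_2 = (-0.0057, +1.0000)
n_3 = (-0.7929, +0.6094)
n_4 = (-0.9995, -0.0320)
n_5 = (+0.0861, -0.9963)
  (0,1): δ = 145.12°  ·
  (0,2): δ = 95.84°  ·
  (0,3): δ = 43.71°  ·
  (0,4): δ = 4.34°  ✓
  (0,5): δ = 88.77°  ·
  (1,2): δ = 130.73°  ·
  (1,3): δ = 78.60°  ·
  (1,4): δ = 39.22°  ·
  (1,5): δ = 53.89°  ·
  (2,3): δ = 127.87°  ·
  (2,4): δ = 88.49°  ·
  (2,5): δ = 4.61°  ✓
  (3,4): δ = 140.62°  ·
  (3,5): δ = 47.52°  ·
  (4,5): δ = 86.89°  ·
antipodal pairs: 2

count = 2; pairs: (0,4), (2,5)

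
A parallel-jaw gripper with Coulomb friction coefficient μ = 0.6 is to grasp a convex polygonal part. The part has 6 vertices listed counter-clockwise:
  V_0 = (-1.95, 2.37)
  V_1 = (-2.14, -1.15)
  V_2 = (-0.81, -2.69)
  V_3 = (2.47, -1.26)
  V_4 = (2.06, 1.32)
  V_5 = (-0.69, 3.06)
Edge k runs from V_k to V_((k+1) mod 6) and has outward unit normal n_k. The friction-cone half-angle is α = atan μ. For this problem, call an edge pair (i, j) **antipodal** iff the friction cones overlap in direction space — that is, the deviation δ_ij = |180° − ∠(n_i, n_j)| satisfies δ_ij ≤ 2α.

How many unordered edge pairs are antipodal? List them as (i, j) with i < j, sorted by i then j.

α = atan 0.6 = 30.96°;  2α = 61.93°
n_0 = (-0.9985, +0.0539)
n_1 = (-0.7568, -0.6536)
n_2 = (+0.3996, -0.9167)
n_3 = (+0.9876, +0.1569)
n_4 = (+0.5347, +0.8451)
n_5 = (-0.4803, +0.8771)
  (0,1): δ = 136.10°  ·
  (0,2): δ = 63.35°  ·
  (0,3): δ = 12.12°  ✓
  (0,4): δ = 60.77°  ✓
  (0,5): δ = 121.80°  ·
  (1,2): δ = 107.26°  ·
  (1,3): δ = 31.79°  ✓
  (1,4): δ = 16.86°  ✓
  (1,5): δ = 77.89°  ·
  (2,3): δ = 104.53°  ·
  (2,4): δ = 55.88°  ✓
  (2,5): δ = 5.15°  ✓
  (3,4): δ = 131.35°  ·
  (3,5): δ = 70.32°  ·
  (4,5): δ = 118.97°  ·
antipodal pairs: 6

count = 6; pairs: (0,3), (0,4), (1,3), (1,4), (2,4), (2,5)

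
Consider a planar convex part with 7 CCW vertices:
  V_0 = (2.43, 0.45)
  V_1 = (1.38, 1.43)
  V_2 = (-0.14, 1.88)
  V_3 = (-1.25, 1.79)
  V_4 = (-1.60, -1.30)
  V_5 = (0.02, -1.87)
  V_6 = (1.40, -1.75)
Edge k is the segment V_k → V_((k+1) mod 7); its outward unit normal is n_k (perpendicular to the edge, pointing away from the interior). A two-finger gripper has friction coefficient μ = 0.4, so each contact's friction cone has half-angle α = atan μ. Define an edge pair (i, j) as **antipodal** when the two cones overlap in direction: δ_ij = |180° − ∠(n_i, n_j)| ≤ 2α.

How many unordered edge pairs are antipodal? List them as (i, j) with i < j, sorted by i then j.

α = atan 0.4 = 21.80°;  2α = 43.60°
n_0 = (+0.6823, +0.7311)
n_1 = (+0.2839, +0.9589)
n_2 = (-0.0808, +0.9967)
n_3 = (-0.9936, +0.1125)
n_4 = (-0.3319, -0.9433)
n_5 = (+0.0866, -0.9962)
n_6 = (+0.9057, -0.4240)
  (0,1): δ = 153.47°  ·
  (0,2): δ = 132.34°  ·
  (0,3): δ = 53.44°  ·
  (0,4): δ = 23.64°  ✓
  (0,5): δ = 47.99°  ·
  (0,6): δ = 107.94°  ·
  (1,2): δ = 158.87°  ·
  (1,3): δ = 79.97°  ·
  (1,4): δ = 2.89°  ✓
  (1,5): δ = 21.46°  ✓
  (1,6): δ = 81.40°  ·
  (2,3): δ = 101.10°  ·
  (2,4): δ = 24.02°  ✓
  (2,5): δ = 0.33°  ✓
  (2,6): δ = 60.28°  ·
  (3,4): δ = 102.92°  ·
  (3,5): δ = 78.57°  ·
  (3,6): δ = 18.63°  ✓
  (4,5): δ = 155.65°  ·
  (4,6): δ = 95.70°  ·
  (5,6): δ = 120.06°  ·
antipodal pairs: 6

count = 6; pairs: (0,4), (1,4), (1,5), (2,4), (2,5), (3,6)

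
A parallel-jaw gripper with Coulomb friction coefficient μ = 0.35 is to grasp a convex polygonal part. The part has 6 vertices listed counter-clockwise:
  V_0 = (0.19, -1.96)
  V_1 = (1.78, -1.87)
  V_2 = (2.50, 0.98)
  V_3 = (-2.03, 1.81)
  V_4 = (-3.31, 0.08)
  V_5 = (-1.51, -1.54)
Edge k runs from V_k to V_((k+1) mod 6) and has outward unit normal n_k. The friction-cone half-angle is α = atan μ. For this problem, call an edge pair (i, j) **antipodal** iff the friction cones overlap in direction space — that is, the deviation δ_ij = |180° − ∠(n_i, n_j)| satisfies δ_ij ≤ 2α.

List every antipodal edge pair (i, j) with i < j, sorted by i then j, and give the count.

α = atan 0.35 = 19.29°;  2α = 38.58°
n_0 = (+0.0565, -0.9984)
n_1 = (+0.9695, -0.2449)
n_2 = (+0.1802, +0.9836)
n_3 = (-0.8039, +0.5948)
n_4 = (-0.6690, -0.7433)
n_5 = (-0.2398, -0.9708)
  (0,1): δ = 107.42°  ·
  (0,2): δ = 13.62°  ✓
  (0,3): δ = 50.26°  ·
  (0,4): δ = 134.77°  ·
  (0,5): δ = 162.88°  ·
  (1,2): δ = 86.20°  ·
  (1,3): δ = 22.32°  ✓
  (1,4): δ = 62.19°  ·
  (1,5): δ = 90.30°  ·
  (2,3): δ = 116.11°  ·
  (2,4): δ = 31.60°  ✓
  (2,5): δ = 3.49°  ✓
  (3,4): δ = 95.49°  ·
  (3,5): δ = 67.38°  ·
  (4,5): δ = 151.89°  ·
antipodal pairs: 4

count = 4; pairs: (0,2), (1,3), (2,4), (2,5)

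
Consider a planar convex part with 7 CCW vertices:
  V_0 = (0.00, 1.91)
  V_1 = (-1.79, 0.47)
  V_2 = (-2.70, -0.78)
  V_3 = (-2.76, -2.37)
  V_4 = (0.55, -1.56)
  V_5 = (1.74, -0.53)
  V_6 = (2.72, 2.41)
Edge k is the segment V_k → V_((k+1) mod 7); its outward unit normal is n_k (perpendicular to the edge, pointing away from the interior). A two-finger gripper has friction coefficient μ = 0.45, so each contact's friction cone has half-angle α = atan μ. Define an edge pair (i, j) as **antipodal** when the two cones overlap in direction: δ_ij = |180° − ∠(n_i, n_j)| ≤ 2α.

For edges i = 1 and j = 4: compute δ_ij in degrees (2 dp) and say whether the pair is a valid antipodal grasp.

δ = 13.07°, valid

α = atan 0.45 = 24.23°;  2α = 48.46°
edge 1: e_1 = (-0.91, -1.25);  n_1 = (-0.8085, +0.5886)
edge 4: e_4 = (+1.19, +1.03);  n_4 = (+0.6544, -0.7561)
∠(n_1, n_4) = 166.93°
δ = |180° − 166.93°| = 13.07°
13.07° ≤ 2α = 48.46°  →  valid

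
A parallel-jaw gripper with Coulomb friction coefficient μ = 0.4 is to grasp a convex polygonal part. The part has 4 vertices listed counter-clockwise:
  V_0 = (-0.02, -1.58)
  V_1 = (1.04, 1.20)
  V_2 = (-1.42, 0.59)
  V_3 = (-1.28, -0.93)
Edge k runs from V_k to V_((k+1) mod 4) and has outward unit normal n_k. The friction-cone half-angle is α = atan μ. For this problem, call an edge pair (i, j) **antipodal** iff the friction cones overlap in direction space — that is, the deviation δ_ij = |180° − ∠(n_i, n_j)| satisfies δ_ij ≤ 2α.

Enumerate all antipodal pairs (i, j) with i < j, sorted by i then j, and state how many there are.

count = 2; pairs: (0,2), (1,3)

α = atan 0.4 = 21.80°;  2α = 43.60°
n_0 = (+0.9344, -0.3563)
n_1 = (-0.2407, +0.9706)
n_2 = (-0.9958, -0.0917)
n_3 = (-0.4585, -0.8887)
  (0,1): δ = 55.20°  ·
  (0,2): δ = 26.13°  ✓
  (0,3): δ = 83.58°  ·
  (1,2): δ = 98.66°  ·
  (1,3): δ = 41.21°  ✓
  (2,3): δ = 122.55°  ·
antipodal pairs: 2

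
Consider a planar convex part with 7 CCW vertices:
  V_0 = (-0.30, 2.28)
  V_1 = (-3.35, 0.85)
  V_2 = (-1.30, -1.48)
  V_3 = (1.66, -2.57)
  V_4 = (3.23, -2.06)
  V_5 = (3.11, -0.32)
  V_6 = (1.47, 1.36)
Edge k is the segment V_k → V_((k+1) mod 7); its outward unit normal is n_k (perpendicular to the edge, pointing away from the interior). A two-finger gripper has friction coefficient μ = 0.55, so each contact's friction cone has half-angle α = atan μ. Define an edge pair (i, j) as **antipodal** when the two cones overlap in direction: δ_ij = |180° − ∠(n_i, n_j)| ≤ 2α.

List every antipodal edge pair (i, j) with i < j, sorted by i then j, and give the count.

α = atan 0.55 = 28.81°;  2α = 57.62°
n_0 = (-0.4245, +0.9054)
n_1 = (-0.7508, -0.6606)
n_2 = (-0.3456, -0.9384)
n_3 = (+0.3089, -0.9511)
n_4 = (+0.9976, +0.0688)
n_5 = (+0.7156, +0.6985)
n_6 = (+0.4612, +0.8873)
  (0,1): δ = 73.78°  ·
  (0,2): δ = 45.34°  ✓
  (0,3): δ = 7.12°  ✓
  (0,4): δ = 68.83°  ·
  (0,5): δ = 109.19°  ·
  (0,6): δ = 127.42°  ·
  (1,2): δ = 151.56°  ·
  (1,3): δ = 113.35°  ·
  (1,4): δ = 37.40°  ✓
  (1,5): δ = 2.97°  ✓
  (1,6): δ = 21.19°  ✓
  (2,3): δ = 141.79°  ·
  (2,4): δ = 65.84°  ·
  (2,5): δ = 25.47°  ✓
  (2,6): δ = 7.25°  ✓
  (3,4): δ = 104.05°  ·
  (3,5): δ = 63.69°  ·
  (3,6): δ = 45.46°  ✓
  (4,5): δ = 139.64°  ·
  (4,6): δ = 121.41°  ·
  (5,6): δ = 161.77°  ·
antipodal pairs: 8

count = 8; pairs: (0,2), (0,3), (1,4), (1,5), (1,6), (2,5), (2,6), (3,6)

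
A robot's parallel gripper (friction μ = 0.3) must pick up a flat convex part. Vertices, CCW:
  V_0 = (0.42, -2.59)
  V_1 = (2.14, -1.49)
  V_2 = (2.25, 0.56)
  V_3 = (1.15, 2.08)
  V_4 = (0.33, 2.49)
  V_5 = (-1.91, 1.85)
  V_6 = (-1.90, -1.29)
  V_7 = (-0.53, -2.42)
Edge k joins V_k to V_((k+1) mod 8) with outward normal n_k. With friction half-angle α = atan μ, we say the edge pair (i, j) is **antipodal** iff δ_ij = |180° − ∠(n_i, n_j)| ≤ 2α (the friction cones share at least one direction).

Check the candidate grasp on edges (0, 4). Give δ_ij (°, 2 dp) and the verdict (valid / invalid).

α = atan 0.3 = 16.70°;  2α = 33.40°
edge 0: e_0 = (+1.72, +1.10);  n_0 = (+0.5388, -0.8424)
edge 4: e_4 = (-2.24, -0.64);  n_4 = (-0.2747, +0.9615)
∠(n_0, n_4) = 163.35°
δ = |180° − 163.35°| = 16.65°
16.65° ≤ 2α = 33.40°  →  valid

δ = 16.65°, valid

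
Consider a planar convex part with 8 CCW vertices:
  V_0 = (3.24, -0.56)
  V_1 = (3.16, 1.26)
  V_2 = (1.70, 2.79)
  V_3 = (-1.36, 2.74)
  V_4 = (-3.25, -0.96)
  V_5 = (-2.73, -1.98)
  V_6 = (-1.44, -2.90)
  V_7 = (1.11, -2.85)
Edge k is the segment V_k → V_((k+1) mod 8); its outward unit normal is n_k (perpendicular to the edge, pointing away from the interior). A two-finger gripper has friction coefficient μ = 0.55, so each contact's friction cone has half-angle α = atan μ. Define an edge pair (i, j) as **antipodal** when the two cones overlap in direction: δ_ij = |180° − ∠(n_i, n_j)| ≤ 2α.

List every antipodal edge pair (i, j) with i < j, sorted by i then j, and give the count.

α = atan 0.55 = 28.81°;  2α = 57.62°
n_0 = (+0.9990, +0.0439)
n_1 = (+0.7235, +0.6904)
n_2 = (-0.0163, +0.9999)
n_3 = (-0.8905, +0.4549)
n_4 = (-0.8909, -0.4542)
n_5 = (-0.5806, -0.8142)
n_6 = (+0.0196, -0.9998)
n_7 = (+0.7322, -0.6811)
  (0,1): δ = 138.86°  ·
  (0,2): δ = 91.58°  ·
  (0,3): δ = 29.58°  ✓
  (0,4): δ = 24.50°  ✓
  (0,5): δ = 51.99°  ✓
  (0,6): δ = 88.61°  ·
  (0,7): δ = 134.56°  ·
  (1,2): δ = 132.72°  ·
  (1,3): δ = 70.72°  ·
  (1,4): δ = 16.65°  ✓
  (1,5): δ = 10.85°  ✓
  (1,6): δ = 47.46°  ✓
  (1,7): δ = 93.41°  ·
  (2,3): δ = 117.99°  ·
  (2,4): δ = 63.92°  ·
  (2,5): δ = 36.43°  ✓
  (2,6): δ = 0.19°  ✓
  (2,7): δ = 46.14°  ✓
  (3,4): δ = 125.93°  ·
  (3,5): δ = 98.44°  ·
  (3,6): δ = 61.82°  ·
  (3,7): δ = 15.87°  ✓
  (4,5): δ = 152.51°  ·
  (4,6): δ = 115.89°  ·
  (4,7): δ = 69.94°  ·
  (5,6): δ = 143.38°  ·
  (5,7): δ = 97.43°  ·
  (6,7): δ = 134.05°  ·
antipodal pairs: 10

count = 10; pairs: (0,3), (0,4), (0,5), (1,4), (1,5), (1,6), (2,5), (2,6), (2,7), (3,7)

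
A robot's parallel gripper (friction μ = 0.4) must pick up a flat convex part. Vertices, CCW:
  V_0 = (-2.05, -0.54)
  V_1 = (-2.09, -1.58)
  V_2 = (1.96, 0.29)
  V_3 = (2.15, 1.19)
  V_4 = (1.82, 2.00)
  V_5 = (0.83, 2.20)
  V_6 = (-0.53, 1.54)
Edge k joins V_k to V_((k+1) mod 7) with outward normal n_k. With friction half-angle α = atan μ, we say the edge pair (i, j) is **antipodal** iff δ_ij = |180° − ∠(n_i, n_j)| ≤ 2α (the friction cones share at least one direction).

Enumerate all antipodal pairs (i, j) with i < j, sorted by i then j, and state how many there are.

α = atan 0.4 = 21.80°;  2α = 43.60°
n_0 = (-0.9993, +0.0384)
n_1 = (+0.4192, -0.9079)
n_2 = (+0.9784, -0.2066)
n_3 = (+0.9261, +0.3773)
n_4 = (+0.1980, +0.9802)
n_5 = (-0.4366, +0.8997)
n_6 = (-0.8074, +0.5900)
  (0,1): δ = 63.01°  ·
  (0,2): δ = 9.72°  ✓
  (0,3): δ = 24.37°  ✓
  (0,4): δ = 80.78°  ·
  (0,5): δ = 118.09°  ·
  (0,6): δ = 146.04°  ·
  (1,2): δ = 126.70°  ·
  (1,3): δ = 92.62°  ·
  (1,4): δ = 36.21°  ✓
  (1,5): δ = 1.10°  ✓
  (1,6): δ = 29.06°  ✓
  (2,3): δ = 145.91°  ·
  (2,4): δ = 89.50°  ·
  (2,5): δ = 52.19°  ·
  (2,6): δ = 24.24°  ✓
  (3,4): δ = 123.59°  ·
  (3,5): δ = 86.28°  ·
  (3,6): δ = 58.32°  ·
  (4,5): δ = 142.69°  ·
  (4,6): δ = 114.74°  ·
  (5,6): δ = 152.05°  ·
antipodal pairs: 6

count = 6; pairs: (0,2), (0,3), (1,4), (1,5), (1,6), (2,6)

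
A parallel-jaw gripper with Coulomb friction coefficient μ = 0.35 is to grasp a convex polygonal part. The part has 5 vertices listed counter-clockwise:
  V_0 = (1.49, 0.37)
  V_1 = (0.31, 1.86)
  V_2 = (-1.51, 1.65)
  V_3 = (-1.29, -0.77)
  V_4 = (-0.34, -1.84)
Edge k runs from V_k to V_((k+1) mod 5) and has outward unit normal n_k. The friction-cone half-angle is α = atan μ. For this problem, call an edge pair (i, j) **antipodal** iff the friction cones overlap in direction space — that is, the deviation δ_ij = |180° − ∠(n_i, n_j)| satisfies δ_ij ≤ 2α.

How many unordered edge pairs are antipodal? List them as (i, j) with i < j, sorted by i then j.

α = atan 0.35 = 19.29°;  2α = 38.58°
n_0 = (+0.7839, +0.6208)
n_1 = (-0.1146, +0.9934)
n_2 = (-0.9959, -0.0905)
n_3 = (-0.7478, -0.6639)
n_4 = (+0.7702, -0.6378)
  (0,1): δ = 121.80°  ·
  (0,2): δ = 33.18°  ✓
  (0,3): δ = 3.22°  ✓
  (0,4): δ = 102.00°  ·
  (1,2): δ = 91.39°  ·
  (1,3): δ = 54.98°  ·
  (1,4): δ = 43.79°  ·
  (2,3): δ = 143.59°  ·
  (2,4): δ = 44.82°  ·
  (3,4): δ = 81.23°  ·
antipodal pairs: 2

count = 2; pairs: (0,2), (0,3)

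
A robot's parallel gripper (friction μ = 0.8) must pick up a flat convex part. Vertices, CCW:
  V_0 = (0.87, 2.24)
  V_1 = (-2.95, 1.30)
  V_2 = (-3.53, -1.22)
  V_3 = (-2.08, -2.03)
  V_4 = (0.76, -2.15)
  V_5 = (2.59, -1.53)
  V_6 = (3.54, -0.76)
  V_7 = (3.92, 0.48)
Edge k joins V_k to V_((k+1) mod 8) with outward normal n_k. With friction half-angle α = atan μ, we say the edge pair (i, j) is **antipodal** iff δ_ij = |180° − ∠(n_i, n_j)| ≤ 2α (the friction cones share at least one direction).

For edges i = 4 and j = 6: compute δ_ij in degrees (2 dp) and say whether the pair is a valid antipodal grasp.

δ = 125.75°, invalid

α = atan 0.8 = 38.66°;  2α = 77.32°
edge 4: e_4 = (+1.83, +0.62);  n_4 = (+0.3209, -0.9471)
edge 6: e_6 = (+0.38, +1.24);  n_6 = (+0.9561, -0.2930)
∠(n_4, n_6) = 54.25°
δ = |180° − 54.25°| = 125.75°
125.75° > 2α = 77.32°  →  invalid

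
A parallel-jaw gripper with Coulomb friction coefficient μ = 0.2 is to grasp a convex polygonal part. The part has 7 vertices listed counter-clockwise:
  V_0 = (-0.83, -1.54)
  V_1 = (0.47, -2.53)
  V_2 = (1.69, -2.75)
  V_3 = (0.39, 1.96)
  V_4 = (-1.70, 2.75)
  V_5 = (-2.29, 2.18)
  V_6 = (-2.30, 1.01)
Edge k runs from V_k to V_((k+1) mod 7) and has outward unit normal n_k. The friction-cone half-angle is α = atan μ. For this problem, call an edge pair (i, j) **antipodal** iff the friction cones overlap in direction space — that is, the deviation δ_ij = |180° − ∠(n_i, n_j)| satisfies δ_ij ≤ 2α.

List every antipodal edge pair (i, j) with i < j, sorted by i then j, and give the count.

count = 4; pairs: (0,3), (1,3), (2,5), (2,6)

α = atan 0.2 = 11.31°;  2α = 22.62°
n_0 = (-0.6059, -0.7956)
n_1 = (-0.1775, -0.9841)
n_2 = (+0.9640, +0.2661)
n_3 = (+0.3536, +0.9354)
n_4 = (-0.6948, +0.7192)
n_5 = (-1.0000, +0.0085)
n_6 = (-0.8664, -0.4994)
  (0,1): δ = 152.93°  ·
  (0,2): δ = 37.28°  ·
  (0,3): δ = 16.58°  ✓
  (0,4): δ = 81.30°  ·
  (0,5): δ = 126.80°  ·
  (0,6): δ = 157.25°  ·
  (1,2): δ = 64.35°  ·
  (1,3): δ = 10.48°  ✓
  (1,4): δ = 54.23°  ·
  (1,5): δ = 99.73°  ·
  (1,6): δ = 130.18°  ·
  (2,3): δ = 126.14°  ·
  (2,4): δ = 61.42°  ·
  (2,5): δ = 15.92°  ✓
  (2,6): δ = 14.53°  ✓
  (3,4): δ = 115.28°  ·
  (3,5): δ = 69.78°  ·
  (3,6): δ = 39.33°  ·
  (4,5): δ = 134.50°  ·
  (4,6): δ = 104.05°  ·
  (5,6): δ = 149.55°  ·
antipodal pairs: 4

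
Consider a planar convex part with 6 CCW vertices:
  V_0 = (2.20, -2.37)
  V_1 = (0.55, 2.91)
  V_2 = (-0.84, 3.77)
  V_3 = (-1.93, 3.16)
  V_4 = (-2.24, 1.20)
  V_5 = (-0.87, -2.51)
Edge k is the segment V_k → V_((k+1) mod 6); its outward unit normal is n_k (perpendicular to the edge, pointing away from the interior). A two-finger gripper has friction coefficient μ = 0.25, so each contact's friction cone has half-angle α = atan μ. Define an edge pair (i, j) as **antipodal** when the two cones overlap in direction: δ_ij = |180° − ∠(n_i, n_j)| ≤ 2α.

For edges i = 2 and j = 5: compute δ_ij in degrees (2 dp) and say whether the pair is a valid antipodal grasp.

δ = 26.62°, valid

α = atan 0.25 = 14.04°;  2α = 28.07°
edge 2: e_2 = (-1.09, -0.61);  n_2 = (-0.4884, +0.8726)
edge 5: e_5 = (+3.07, +0.14);  n_5 = (+0.0456, -0.9990)
∠(n_2, n_5) = 153.38°
δ = |180° − 153.38°| = 26.62°
26.62° ≤ 2α = 28.07°  →  valid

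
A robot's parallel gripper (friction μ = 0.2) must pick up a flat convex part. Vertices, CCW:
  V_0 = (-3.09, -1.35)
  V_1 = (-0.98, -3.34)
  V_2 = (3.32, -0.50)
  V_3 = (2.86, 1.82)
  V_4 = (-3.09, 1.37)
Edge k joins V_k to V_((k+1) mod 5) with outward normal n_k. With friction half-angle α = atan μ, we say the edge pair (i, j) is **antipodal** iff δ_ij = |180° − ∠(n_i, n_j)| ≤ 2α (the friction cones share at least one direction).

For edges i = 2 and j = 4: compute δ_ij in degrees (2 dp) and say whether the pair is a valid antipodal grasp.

α = atan 0.2 = 11.31°;  2α = 22.62°
edge 2: e_2 = (-0.46, +2.32);  n_2 = (+0.9809, +0.1945)
edge 4: e_4 = (+0.00, -2.72);  n_4 = (-1.0000, -0.0000)
∠(n_2, n_4) = 168.79°
δ = |180° − 168.79°| = 11.21°
11.21° ≤ 2α = 22.62°  →  valid

δ = 11.21°, valid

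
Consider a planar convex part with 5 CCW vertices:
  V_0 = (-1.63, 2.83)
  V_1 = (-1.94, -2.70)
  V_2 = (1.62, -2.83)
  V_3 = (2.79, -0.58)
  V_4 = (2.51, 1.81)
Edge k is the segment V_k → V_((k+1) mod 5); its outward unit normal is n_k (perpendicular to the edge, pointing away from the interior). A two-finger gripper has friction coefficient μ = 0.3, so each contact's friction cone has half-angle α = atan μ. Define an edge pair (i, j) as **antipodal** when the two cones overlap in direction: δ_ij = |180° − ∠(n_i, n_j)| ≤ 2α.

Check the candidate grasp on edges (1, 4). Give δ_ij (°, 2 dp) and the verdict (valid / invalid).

δ = 11.75°, valid

α = atan 0.3 = 16.70°;  2α = 33.40°
edge 1: e_1 = (+3.56, -0.13);  n_1 = (-0.0365, -0.9993)
edge 4: e_4 = (-4.14, +1.02);  n_4 = (+0.2392, +0.9710)
∠(n_1, n_4) = 168.25°
δ = |180° − 168.25°| = 11.75°
11.75° ≤ 2α = 33.40°  →  valid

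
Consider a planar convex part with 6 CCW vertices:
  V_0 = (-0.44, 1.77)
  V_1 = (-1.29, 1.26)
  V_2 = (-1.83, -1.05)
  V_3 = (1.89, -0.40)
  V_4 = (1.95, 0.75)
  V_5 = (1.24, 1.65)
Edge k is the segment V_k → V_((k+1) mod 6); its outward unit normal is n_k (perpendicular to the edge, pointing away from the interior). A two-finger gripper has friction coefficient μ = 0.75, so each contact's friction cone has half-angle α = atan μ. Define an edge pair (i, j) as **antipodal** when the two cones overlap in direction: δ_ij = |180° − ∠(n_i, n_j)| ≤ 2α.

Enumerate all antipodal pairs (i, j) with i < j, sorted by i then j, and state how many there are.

count = 7; pairs: (0,2), (0,3), (1,2), (1,3), (1,4), (2,4), (2,5)

α = atan 0.75 = 36.87°;  2α = 73.74°
n_0 = (-0.5145, +0.8575)
n_1 = (-0.9737, +0.2276)
n_2 = (+0.1721, -0.9851)
n_3 = (+0.9986, -0.0521)
n_4 = (+0.7851, +0.6194)
n_5 = (+0.0712, +0.9975)
  (0,1): δ = 134.12°  ·
  (0,2): δ = 21.05°  ✓
  (0,3): δ = 56.05°  ✓
  (0,4): δ = 97.31°  ·
  (0,5): δ = 144.95°  ·
  (1,2): δ = 66.93°  ✓
  (1,3): δ = 10.17°  ✓
  (1,4): δ = 51.43°  ✓
  (1,5): δ = 99.07°  ·
  (2,3): δ = 102.90°  ·
  (2,4): δ = 61.64°  ✓
  (2,5): δ = 14.00°  ✓
  (3,4): δ = 138.74°  ·
  (3,5): δ = 91.10°  ·
  (4,5): δ = 132.36°  ·
antipodal pairs: 7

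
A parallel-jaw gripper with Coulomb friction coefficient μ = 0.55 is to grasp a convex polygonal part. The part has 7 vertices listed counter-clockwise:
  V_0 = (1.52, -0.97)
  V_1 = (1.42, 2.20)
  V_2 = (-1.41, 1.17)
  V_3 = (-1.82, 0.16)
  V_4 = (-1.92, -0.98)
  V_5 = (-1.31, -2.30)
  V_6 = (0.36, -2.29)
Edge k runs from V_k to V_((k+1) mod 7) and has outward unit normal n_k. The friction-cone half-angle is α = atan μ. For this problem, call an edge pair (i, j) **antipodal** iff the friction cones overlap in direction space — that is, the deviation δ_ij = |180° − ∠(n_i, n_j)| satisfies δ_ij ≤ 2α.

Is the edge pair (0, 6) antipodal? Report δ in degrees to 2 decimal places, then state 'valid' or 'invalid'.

α = atan 0.55 = 28.81°;  2α = 57.62°
edge 0: e_0 = (-0.10, +3.17);  n_0 = (+0.9995, +0.0315)
edge 6: e_6 = (+1.16, +1.32);  n_6 = (+0.7512, -0.6601)
∠(n_0, n_6) = 43.12°
δ = |180° − 43.12°| = 136.88°
136.88° > 2α = 57.62°  →  invalid

δ = 136.88°, invalid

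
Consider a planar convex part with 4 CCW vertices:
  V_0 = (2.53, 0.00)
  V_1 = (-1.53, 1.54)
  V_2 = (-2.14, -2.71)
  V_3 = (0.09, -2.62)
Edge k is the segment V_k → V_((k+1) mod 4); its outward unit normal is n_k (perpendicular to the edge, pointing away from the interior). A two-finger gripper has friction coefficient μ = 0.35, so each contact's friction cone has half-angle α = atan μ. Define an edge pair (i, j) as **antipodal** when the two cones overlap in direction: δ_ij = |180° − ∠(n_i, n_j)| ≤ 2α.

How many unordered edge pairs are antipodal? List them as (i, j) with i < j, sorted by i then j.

α = atan 0.35 = 19.29°;  2α = 38.58°
n_0 = (+0.3547, +0.9350)
n_1 = (-0.9899, +0.1421)
n_2 = (+0.0403, -0.9992)
n_3 = (+0.7318, -0.6815)
  (0,1): δ = 77.40°  ·
  (0,2): δ = 23.08°  ✓
  (0,3): δ = 67.81°  ·
  (1,2): δ = 79.52°  ·
  (1,3): δ = 34.79°  ✓
  (2,3): δ = 135.27°  ·
antipodal pairs: 2

count = 2; pairs: (0,2), (1,3)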